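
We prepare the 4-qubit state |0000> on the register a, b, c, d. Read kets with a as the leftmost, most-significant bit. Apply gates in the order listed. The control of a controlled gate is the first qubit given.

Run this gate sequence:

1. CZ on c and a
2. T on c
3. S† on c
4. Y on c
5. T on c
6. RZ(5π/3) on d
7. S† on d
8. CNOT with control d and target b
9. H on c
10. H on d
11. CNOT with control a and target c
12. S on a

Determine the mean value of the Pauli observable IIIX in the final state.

The expectation value of IIIX is 1.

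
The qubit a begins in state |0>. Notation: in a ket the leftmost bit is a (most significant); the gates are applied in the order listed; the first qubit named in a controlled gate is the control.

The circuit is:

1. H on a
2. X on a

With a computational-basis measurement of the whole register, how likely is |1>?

Outcome |1> occurs with probability 1/2.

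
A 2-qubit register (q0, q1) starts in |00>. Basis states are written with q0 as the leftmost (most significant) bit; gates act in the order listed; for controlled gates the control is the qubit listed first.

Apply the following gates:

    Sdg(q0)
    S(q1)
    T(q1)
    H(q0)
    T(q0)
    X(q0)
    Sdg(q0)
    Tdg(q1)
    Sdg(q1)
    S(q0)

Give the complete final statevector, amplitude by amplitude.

After the circuit, the state carries amplitude sqrt(2)*exp(I*pi/4)/2 on |00>, 0 on |01>, sqrt(2)/2 on |10>, 0 on |11>.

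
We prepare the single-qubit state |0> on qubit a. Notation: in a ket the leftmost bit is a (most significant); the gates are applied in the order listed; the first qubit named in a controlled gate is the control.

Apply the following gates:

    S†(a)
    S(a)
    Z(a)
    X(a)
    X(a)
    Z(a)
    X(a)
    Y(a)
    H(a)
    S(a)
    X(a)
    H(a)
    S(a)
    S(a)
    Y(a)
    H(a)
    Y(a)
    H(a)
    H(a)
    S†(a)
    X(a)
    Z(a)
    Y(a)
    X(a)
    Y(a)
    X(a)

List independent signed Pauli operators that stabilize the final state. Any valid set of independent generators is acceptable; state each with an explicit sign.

One valid set of independent stabilizer generators is -X (any independent generating set of the same group is equally correct).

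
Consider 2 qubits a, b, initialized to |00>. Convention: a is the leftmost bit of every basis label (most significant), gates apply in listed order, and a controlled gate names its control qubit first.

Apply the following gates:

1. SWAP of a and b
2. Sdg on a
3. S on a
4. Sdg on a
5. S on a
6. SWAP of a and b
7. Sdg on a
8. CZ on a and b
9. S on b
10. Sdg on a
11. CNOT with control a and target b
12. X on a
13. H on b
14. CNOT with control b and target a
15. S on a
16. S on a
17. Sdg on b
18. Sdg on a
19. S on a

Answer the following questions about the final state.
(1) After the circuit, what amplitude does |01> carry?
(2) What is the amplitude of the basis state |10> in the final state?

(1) |01> carries amplitude -sqrt(2)*I/2 in the final state. Key observation: the block from step 1 through step 6 cancels to the identity and can be dropped.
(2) |10> carries amplitude -sqrt(2)/2 in the final state.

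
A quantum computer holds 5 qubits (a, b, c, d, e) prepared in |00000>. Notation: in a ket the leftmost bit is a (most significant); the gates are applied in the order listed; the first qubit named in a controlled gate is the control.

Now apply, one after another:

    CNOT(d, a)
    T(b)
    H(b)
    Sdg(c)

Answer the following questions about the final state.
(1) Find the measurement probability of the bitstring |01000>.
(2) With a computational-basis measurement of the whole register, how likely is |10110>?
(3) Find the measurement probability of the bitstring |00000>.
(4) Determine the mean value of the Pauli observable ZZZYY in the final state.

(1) A full measurement returns |01000> with probability 1/2.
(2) The probability of measuring |10110> is 0.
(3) Outcome |00000> occurs with probability 1/2.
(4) The observable ZZZYY averages to 0.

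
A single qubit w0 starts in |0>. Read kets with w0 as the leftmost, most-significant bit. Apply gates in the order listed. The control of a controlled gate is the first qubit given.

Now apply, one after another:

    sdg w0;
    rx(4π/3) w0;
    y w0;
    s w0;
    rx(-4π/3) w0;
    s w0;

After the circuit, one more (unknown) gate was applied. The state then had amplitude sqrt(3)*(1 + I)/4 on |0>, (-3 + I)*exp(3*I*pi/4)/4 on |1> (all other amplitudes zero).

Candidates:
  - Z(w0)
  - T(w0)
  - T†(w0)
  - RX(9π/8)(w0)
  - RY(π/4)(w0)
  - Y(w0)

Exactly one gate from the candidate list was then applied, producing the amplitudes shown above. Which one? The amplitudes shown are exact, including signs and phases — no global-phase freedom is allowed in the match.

The applied gate was T†(w0).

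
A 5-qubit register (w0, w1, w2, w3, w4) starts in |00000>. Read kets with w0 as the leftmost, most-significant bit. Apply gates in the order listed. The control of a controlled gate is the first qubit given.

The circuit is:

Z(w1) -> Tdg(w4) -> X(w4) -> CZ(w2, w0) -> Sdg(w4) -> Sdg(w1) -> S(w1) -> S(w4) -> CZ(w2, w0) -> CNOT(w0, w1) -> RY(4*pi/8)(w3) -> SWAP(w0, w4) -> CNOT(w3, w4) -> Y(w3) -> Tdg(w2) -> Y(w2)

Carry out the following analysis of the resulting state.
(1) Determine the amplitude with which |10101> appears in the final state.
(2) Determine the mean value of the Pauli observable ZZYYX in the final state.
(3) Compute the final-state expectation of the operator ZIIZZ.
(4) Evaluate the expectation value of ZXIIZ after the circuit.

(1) |10101> carries amplitude sqrt(2)/2 in the final state.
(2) In the final state, ZZYYX has expectation 0.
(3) In the final state, ZIIZZ has expectation 1.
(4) The observable ZXIIZ averages to 0.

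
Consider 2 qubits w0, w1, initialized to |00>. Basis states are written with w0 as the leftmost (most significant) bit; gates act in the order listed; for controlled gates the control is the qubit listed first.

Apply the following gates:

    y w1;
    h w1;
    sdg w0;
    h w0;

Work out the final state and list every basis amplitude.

The resulting statevector has amplitude I/2 on |00>, -I/2 on |01>, I/2 on |10>, -I/2 on |11>.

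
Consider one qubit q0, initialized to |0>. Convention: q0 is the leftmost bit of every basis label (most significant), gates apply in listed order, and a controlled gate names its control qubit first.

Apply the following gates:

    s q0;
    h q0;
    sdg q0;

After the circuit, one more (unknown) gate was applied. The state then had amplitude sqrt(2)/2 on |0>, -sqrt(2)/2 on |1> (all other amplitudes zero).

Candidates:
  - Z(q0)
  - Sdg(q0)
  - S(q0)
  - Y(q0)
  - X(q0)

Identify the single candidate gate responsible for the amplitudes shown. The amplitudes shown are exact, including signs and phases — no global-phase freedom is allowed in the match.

The unique candidate consistent with the amplitudes is Sdg(q0).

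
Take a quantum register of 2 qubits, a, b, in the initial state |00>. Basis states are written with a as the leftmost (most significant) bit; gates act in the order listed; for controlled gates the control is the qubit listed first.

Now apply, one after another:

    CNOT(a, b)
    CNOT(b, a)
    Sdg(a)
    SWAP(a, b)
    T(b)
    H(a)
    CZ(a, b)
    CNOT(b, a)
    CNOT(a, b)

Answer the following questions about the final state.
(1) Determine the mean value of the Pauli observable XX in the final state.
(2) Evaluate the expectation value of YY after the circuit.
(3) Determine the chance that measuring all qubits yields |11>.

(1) The expectation value of XX is 1.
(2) The observable YY averages to -1.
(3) A full measurement returns |11> with probability 1/2.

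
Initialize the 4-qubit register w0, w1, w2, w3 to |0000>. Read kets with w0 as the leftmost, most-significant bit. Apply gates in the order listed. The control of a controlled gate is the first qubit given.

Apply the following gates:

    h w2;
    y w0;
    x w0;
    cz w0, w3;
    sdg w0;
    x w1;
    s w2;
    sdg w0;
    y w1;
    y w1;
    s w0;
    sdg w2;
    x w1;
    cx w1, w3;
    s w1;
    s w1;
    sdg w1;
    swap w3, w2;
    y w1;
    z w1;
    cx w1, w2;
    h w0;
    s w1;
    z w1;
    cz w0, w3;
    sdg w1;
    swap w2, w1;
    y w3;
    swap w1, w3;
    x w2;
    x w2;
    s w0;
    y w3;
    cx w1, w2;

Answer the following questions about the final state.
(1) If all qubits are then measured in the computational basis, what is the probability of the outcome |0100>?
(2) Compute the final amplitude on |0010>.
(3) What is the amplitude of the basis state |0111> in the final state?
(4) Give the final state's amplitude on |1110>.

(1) The probability of measuring |0100> is 1/4. Key observation: gates 6-13 undo each other exactly, leaving only the rest of the circuit to track.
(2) |0010> carries amplitude 1/2 in the final state.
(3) |0111> carries amplitude 0 in the final state.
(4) |1110> carries amplitude 0 in the final state.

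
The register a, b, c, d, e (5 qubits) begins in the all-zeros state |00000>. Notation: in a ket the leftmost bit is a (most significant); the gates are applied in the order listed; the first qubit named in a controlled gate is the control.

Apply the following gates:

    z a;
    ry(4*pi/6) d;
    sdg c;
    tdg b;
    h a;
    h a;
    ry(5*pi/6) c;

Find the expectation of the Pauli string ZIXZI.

In the final state, ZIXZI has expectation -1/4. Key observation: steps 5-6 multiply out to the identity, so the circuit reduces to the remaining gates.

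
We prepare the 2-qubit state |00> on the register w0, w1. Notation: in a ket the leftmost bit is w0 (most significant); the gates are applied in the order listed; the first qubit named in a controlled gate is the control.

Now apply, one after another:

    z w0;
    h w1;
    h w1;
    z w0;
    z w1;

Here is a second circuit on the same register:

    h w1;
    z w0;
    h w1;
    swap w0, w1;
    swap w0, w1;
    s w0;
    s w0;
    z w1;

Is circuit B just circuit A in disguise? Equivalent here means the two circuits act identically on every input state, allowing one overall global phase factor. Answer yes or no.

Yes — the two circuits implement the same unitary up to a global phase.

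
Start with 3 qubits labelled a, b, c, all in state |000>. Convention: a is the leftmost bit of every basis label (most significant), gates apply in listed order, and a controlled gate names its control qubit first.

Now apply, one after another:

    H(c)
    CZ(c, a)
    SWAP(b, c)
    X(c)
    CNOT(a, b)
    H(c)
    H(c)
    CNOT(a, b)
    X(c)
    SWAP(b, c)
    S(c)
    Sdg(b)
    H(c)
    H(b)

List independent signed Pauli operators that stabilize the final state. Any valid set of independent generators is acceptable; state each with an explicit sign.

The stabilizer group can be generated by +IXI, -IIY, +ZII, among other valid generating sets. Key observation: steps 3-10 multiply out to the identity, so the circuit reduces to the remaining gates.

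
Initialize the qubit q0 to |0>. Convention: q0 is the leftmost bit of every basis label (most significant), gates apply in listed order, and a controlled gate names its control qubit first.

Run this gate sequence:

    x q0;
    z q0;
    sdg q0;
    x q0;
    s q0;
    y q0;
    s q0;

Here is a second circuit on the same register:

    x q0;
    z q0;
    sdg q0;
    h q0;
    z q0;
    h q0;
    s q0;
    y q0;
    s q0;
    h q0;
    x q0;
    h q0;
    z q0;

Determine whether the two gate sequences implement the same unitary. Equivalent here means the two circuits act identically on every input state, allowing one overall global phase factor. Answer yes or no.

Yes: on every input state the two circuits agree up to one overall phase factor.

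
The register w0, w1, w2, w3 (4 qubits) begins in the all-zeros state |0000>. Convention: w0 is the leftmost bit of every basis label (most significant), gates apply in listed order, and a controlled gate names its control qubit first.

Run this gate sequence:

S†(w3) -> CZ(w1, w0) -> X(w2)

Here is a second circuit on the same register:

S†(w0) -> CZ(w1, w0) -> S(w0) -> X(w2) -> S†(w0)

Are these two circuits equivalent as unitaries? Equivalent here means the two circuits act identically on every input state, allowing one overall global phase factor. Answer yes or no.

No: there is an input state on which the two circuits produce genuinely different outputs (not merely differing by a phase).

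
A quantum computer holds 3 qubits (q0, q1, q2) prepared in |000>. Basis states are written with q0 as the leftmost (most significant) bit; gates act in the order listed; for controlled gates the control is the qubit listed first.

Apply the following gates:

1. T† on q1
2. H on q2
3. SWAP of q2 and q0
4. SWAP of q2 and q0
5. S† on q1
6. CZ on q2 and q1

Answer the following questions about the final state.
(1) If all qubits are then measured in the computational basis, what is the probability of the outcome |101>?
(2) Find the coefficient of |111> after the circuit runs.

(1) Outcome |101> occurs with probability 0. Key observation: gates 3-4 undo each other exactly, leaving only the rest of the circuit to track.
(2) The amplitude on |111> is 0.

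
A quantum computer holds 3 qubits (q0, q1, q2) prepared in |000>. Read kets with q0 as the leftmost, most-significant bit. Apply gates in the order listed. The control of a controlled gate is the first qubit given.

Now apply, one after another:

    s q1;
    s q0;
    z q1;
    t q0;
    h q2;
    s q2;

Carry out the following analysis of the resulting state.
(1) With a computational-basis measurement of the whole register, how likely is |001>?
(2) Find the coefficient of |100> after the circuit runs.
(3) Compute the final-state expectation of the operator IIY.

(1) Outcome |001> occurs with probability 1/2.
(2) |100> carries amplitude 0 in the final state.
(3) The observable IIY averages to 1.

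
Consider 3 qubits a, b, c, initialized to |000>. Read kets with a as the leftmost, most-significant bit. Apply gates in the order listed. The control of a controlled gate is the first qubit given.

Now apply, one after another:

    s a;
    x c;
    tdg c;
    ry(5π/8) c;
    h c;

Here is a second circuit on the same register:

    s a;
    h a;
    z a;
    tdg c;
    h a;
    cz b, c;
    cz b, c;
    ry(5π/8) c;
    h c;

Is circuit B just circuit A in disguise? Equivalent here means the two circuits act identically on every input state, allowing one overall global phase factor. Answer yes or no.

No: there is an input state on which the two circuits produce genuinely different outputs (not merely differing by a phase).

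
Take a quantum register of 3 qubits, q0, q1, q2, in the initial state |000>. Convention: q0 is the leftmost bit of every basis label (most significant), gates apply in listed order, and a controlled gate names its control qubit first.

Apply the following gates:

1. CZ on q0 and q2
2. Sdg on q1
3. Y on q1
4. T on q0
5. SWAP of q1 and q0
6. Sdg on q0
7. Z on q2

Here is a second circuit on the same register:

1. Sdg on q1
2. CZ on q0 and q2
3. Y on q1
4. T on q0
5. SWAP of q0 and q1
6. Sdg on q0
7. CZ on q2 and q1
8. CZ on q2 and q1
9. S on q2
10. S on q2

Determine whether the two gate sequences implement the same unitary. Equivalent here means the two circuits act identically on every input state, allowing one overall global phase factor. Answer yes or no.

Yes — the two circuits implement the same unitary up to a global phase.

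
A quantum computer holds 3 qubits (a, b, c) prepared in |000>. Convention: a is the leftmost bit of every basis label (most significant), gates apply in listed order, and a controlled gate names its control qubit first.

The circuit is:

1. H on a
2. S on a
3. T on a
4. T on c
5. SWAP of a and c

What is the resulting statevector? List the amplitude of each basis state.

The resulting statevector has amplitude sqrt(2)/2 on |000>, sqrt(2)*exp(3*I*pi/4)/2 on |001>, and 0 on every other basis state.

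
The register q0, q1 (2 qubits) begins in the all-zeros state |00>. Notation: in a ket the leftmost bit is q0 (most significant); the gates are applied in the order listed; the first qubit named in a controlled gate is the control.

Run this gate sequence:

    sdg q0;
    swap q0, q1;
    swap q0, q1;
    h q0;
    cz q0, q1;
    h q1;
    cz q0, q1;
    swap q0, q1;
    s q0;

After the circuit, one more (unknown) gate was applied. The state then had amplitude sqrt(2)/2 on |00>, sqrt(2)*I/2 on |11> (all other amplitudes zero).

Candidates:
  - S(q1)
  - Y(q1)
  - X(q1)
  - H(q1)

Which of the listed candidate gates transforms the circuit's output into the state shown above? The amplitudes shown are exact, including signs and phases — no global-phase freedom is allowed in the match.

The applied gate was H(q1).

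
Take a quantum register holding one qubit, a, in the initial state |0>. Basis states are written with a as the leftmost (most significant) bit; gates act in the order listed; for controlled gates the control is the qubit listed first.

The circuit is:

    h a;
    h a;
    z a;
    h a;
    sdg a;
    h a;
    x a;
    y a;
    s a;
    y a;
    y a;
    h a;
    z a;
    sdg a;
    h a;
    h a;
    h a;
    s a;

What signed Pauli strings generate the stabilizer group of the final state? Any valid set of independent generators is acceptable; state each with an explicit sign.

The final state is stabilized by the group generated by +Y; other independent generating sets are equally valid. Key observation: gates 1-2 undo each other exactly, leaving only the rest of the circuit to track.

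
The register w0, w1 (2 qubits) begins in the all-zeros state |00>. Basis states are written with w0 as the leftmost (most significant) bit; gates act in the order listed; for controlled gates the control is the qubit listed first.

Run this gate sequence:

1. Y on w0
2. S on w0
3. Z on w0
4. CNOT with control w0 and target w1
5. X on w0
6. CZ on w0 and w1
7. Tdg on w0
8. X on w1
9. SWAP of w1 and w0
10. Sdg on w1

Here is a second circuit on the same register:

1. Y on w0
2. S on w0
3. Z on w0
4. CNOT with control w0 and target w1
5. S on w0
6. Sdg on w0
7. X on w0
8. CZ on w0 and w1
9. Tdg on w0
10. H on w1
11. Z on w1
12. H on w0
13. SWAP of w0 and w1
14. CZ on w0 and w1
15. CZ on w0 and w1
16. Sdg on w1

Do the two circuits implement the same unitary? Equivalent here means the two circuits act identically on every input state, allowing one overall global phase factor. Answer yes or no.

No — the two circuits implement different unitaries, even allowing a global phase.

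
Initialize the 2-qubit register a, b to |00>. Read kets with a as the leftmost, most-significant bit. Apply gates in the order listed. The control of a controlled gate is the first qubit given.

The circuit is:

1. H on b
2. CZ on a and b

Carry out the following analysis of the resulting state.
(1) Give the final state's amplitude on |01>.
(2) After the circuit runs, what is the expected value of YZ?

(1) |01> carries amplitude sqrt(2)/2 in the final state.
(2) The observable YZ averages to 0.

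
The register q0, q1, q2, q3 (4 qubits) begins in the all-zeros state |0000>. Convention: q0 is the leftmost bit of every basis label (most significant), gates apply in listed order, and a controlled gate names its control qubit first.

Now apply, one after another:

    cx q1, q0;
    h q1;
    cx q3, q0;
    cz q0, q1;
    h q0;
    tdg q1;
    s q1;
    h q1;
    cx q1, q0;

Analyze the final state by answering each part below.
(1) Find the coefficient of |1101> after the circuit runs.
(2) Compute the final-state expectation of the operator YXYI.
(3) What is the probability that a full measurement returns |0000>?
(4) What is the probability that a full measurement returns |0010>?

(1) The final state's coefficient on |1101> equals 0.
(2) The expectation value of YXYI is 0.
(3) Outcome |0000> occurs with probability sqrt(2)/8 + 1/4.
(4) A full measurement returns |0010> with probability 0.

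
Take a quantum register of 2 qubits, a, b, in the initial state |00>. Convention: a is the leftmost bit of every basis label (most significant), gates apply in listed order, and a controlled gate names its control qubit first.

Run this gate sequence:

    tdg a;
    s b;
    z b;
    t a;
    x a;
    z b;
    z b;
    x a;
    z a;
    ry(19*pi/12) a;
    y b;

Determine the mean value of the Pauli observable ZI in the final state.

The expectation value of ZI is -sqrt(2)/4 + sqrt(6)/4.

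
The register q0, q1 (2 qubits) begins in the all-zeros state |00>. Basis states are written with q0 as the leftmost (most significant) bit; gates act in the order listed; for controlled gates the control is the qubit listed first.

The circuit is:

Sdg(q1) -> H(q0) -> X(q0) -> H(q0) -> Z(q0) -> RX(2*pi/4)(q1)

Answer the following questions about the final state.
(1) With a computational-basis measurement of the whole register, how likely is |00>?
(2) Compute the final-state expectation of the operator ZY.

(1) A full measurement returns |00> with probability 1/2. Key observation: gates 2-5 undo each other exactly, leaving only the rest of the circuit to track.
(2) The expectation value of ZY is -1.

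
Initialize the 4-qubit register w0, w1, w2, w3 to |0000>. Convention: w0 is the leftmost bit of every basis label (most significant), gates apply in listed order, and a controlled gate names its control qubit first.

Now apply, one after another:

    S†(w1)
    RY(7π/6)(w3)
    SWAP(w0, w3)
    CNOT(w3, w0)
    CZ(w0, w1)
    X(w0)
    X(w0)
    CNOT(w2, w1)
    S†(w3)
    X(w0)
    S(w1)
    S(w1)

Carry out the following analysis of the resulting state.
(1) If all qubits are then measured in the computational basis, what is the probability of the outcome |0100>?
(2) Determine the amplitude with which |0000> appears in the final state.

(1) A full measurement returns |0100> with probability 0. Key observation: gates 6-7 undo each other exactly, leaving only the rest of the circuit to track.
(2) |0000> carries amplitude sqrt(2)/4 + sqrt(6)/4 in the final state.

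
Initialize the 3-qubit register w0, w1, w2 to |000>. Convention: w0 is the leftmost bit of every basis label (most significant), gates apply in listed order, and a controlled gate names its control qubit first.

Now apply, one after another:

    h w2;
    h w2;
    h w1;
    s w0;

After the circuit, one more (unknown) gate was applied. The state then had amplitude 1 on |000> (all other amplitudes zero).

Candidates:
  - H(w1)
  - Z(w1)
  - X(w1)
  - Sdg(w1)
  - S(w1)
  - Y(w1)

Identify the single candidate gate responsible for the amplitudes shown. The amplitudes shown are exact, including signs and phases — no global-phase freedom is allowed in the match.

The unique candidate consistent with the amplitudes is H(w1). Key observation: the block from step 1 through step 2 cancels to the identity and can be dropped.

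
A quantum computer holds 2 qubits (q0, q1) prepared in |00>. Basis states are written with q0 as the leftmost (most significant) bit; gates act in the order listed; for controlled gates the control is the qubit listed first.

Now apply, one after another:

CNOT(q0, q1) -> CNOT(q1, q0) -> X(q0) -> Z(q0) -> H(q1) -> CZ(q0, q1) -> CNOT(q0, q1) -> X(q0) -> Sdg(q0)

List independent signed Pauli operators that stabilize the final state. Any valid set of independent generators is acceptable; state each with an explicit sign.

The stabilizer group can be generated by -IX, +ZI, among other valid generating sets.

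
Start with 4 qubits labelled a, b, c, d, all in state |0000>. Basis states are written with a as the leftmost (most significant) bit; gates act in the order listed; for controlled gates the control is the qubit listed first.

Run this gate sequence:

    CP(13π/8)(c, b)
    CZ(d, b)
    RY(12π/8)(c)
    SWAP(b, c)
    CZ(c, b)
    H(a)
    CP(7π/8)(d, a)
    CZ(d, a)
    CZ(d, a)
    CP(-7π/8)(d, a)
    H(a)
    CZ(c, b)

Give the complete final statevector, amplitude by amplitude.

The final amplitudes are -sqrt(2)/2 on |0000>, sqrt(2)/2 on |0100>, and 0 on every other basis state. Key observation: gates 5-12 undo each other exactly, leaving only the rest of the circuit to track.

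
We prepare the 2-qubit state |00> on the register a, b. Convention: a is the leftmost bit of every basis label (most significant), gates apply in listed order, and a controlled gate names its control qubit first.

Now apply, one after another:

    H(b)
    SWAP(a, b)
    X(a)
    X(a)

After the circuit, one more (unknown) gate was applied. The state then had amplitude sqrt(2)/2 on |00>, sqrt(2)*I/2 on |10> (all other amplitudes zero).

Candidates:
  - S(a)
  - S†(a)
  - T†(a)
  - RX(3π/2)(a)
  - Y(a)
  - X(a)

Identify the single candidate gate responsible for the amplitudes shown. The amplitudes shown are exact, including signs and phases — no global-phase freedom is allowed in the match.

The unique candidate consistent with the amplitudes is S(a).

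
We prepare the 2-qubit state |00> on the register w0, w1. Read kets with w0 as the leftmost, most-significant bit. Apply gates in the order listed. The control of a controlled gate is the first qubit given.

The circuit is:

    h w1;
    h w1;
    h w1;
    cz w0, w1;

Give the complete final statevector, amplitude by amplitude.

The final amplitudes are sqrt(2)/2 on |00>, sqrt(2)/2 on |01>, 0 on |10>, 0 on |11>.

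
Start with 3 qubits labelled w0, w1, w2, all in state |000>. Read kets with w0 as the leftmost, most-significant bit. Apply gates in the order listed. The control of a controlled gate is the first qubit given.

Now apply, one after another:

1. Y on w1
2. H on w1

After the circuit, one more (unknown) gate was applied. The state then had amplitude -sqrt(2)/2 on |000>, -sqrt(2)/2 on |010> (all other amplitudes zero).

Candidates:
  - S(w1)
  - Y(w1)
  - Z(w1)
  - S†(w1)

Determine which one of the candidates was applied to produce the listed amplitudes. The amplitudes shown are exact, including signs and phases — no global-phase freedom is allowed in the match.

The applied gate was Y(w1).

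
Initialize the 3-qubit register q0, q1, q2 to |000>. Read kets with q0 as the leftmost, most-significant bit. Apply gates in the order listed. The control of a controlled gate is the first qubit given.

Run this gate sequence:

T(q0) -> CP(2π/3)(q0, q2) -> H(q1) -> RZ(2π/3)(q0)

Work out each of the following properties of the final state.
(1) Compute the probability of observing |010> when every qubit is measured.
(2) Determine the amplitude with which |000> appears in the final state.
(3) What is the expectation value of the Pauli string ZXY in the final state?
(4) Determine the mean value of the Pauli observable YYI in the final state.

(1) Outcome |010> occurs with probability 1/2.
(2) |000> carries amplitude -sqrt(2)*exp(2*I*pi/3)/2 in the final state.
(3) The observable ZXY averages to 0.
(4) The expectation value of YYI is 0.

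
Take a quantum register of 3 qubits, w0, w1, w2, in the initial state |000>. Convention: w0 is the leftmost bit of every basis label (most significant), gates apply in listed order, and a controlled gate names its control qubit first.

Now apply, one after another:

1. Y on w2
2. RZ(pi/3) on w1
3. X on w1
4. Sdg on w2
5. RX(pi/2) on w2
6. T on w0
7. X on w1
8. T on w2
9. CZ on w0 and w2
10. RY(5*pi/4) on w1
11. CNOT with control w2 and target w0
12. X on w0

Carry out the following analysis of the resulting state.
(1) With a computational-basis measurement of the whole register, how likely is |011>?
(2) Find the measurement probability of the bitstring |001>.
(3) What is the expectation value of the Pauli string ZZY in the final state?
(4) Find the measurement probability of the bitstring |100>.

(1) Outcome |011> occurs with probability sqrt(2)/8 + 1/4.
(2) Outcome |001> occurs with probability 1/4 - sqrt(2)/8.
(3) The observable ZZY averages to 0.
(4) The probability of measuring |100> is 1/4 - sqrt(2)/8.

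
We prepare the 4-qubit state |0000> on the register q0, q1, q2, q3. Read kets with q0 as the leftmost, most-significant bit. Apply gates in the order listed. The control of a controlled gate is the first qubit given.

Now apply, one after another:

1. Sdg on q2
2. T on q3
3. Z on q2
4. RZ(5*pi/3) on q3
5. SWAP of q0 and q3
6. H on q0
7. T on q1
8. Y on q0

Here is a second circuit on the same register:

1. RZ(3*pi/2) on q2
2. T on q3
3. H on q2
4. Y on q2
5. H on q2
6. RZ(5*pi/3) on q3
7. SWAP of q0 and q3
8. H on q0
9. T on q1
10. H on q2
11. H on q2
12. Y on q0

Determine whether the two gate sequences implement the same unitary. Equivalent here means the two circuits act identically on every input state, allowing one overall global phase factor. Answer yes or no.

No, they are not equivalent — no single phase factor reconciles the two unitaries.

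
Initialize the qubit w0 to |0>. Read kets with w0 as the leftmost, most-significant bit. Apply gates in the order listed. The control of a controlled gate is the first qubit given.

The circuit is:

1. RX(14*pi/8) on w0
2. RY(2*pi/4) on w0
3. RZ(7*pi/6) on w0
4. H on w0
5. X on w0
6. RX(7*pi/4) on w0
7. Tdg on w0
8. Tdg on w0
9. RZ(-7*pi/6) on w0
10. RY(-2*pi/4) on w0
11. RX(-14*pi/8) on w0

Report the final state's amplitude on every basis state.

The resulting statevector has amplitude sqrt(2)*(-sqrt(sqrt(2) + 2)*exp(I*pi/3) - sqrt(sqrt(2) + 2)*exp(I*pi/6) - (-1 + I)*sqrt(2 - sqrt(2)) - sqrt(2 - sqrt(2))*exp(2*I*pi/3) + sqrt(2 - sqrt(2))*exp(5*I*pi/6) - (1 - I)*sqrt(sqrt(2) + 2))/8 on |0>, sqrt(2)*(-sqrt(sqrt(2) + 2)*exp(I*pi/3) + sqrt(2 - sqrt(2))*exp(5*I*pi/6) + sqrt(2 - sqrt(2))*exp(2*I*pi/3) + (1 + I)*sqrt(2 - sqrt(2)) + sqrt(sqrt(2) + 2)*exp(I*pi/6) + (1 + I)*sqrt(sqrt(2) + 2))/8 on |1>.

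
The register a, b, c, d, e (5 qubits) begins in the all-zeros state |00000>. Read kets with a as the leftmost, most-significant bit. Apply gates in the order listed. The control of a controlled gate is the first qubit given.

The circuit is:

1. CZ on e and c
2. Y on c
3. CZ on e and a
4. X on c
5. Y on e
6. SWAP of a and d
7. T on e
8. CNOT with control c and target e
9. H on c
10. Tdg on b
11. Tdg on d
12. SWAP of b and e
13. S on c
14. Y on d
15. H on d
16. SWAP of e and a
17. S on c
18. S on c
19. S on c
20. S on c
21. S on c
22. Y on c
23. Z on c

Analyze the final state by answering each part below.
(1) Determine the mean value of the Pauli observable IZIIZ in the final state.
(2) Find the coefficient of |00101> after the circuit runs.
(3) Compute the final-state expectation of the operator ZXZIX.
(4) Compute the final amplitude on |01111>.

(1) The observable IZIIZ averages to -1. Key observation: gates 18-21 undo each other exactly, leaving only the rest of the circuit to track.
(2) The final state's coefficient on |00101> equals 0.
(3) In the final state, ZXZIX has expectation 0.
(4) The amplitude on |01111> is 0.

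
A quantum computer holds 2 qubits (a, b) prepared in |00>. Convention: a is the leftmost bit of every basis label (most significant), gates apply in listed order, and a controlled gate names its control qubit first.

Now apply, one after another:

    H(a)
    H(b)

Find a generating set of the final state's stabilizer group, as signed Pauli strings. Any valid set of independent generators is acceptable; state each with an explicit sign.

The final state is stabilized by the group generated by +XI, +IX; other independent generating sets are equally valid.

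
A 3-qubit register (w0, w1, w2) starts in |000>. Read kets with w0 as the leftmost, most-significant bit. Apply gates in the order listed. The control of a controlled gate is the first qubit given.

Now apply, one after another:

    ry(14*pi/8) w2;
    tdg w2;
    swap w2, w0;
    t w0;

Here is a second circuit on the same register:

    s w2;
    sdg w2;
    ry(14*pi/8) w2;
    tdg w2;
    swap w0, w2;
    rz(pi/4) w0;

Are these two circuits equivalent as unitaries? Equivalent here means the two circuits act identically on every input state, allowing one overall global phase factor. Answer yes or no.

Yes, they are equivalent — the unitaries differ by at most a global phase.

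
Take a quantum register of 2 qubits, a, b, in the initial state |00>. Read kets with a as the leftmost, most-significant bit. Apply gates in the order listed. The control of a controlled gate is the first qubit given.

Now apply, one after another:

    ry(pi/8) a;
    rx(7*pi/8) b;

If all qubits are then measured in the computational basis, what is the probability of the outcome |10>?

Outcome |10> occurs with probability (2 - sqrt(sqrt(2) + 2))**2/16.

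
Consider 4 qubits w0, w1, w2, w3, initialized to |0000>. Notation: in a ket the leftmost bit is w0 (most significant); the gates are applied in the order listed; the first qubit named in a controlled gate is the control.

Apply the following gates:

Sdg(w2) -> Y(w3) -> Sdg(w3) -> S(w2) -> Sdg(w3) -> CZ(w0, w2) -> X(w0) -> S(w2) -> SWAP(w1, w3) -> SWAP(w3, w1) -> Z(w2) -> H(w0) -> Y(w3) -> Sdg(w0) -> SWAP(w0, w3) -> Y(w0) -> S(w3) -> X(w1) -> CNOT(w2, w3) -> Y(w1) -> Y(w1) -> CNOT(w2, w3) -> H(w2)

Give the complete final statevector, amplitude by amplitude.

The resulting statevector has amplitude -I/2 on |1100>, I/2 on |1101>, -I/2 on |1110>, I/2 on |1111>, and 0 on every other basis state. Key observation: steps 19-22 multiply out to the identity, so the circuit reduces to the remaining gates.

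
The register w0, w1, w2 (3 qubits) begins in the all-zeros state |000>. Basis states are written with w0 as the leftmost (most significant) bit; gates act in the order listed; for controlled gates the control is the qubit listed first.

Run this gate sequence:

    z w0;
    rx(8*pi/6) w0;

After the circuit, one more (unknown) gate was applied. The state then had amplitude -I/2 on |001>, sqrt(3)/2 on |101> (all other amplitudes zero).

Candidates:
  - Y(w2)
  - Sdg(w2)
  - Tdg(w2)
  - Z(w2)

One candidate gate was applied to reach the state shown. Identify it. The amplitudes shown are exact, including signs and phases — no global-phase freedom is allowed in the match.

The unique candidate consistent with the amplitudes is Y(w2).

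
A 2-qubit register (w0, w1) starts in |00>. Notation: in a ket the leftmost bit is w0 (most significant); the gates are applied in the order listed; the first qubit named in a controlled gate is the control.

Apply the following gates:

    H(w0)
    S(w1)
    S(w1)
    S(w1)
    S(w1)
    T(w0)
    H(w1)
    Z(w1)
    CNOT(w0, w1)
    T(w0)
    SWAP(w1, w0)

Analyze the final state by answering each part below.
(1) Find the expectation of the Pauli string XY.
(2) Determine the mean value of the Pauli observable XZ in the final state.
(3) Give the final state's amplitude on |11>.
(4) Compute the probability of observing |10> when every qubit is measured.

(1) The observable XY averages to 1. Key observation: steps 2-5 multiply out to the identity, so the circuit reduces to the remaining gates.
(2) The expectation value of XZ is 0.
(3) The final state's coefficient on |11> equals I/2.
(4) Outcome |10> occurs with probability 1/4.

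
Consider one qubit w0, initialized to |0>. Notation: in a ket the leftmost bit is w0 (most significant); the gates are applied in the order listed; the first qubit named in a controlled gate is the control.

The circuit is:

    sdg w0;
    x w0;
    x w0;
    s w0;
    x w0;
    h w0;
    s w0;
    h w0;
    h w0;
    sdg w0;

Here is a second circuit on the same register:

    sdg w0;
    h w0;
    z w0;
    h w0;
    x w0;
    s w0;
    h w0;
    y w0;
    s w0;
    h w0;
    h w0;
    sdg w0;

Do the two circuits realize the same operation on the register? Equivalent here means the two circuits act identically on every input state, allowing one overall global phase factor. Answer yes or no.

No: there is an input state on which the two circuits produce genuinely different outputs (not merely differing by a phase).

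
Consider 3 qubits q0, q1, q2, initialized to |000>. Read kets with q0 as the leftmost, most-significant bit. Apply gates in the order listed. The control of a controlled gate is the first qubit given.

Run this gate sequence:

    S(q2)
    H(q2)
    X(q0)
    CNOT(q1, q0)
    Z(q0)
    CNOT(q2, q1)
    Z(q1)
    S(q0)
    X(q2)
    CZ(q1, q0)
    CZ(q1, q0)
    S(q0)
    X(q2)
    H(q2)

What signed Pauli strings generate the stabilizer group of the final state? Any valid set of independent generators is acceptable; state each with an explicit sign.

The final state is stabilized by the group generated by -IXZ, +IZX, -ZII; other independent generating sets are equally valid. Key observation: steps 10-11 multiply out to the identity, so the circuit reduces to the remaining gates.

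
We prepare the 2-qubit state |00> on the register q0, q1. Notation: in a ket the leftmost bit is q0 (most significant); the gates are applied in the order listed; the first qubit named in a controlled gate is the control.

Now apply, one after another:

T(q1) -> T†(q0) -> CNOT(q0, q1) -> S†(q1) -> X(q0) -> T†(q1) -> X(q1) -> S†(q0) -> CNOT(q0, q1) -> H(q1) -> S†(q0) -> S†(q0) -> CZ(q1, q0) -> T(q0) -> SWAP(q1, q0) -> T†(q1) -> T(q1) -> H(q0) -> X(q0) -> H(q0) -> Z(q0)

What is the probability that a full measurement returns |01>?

A full measurement returns |01> with probability 1/2. Key observation: the block from step 18 through step 21 cancels to the identity and can be dropped.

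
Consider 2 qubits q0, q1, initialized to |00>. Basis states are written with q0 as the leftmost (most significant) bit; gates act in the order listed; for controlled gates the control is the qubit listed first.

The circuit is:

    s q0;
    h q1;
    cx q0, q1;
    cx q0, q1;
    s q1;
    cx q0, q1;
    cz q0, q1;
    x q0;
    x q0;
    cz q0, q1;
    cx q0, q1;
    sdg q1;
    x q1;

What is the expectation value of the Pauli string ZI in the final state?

The expectation value of ZI is 1. Key observation: the block from step 5 through step 12 cancels to the identity and can be dropped.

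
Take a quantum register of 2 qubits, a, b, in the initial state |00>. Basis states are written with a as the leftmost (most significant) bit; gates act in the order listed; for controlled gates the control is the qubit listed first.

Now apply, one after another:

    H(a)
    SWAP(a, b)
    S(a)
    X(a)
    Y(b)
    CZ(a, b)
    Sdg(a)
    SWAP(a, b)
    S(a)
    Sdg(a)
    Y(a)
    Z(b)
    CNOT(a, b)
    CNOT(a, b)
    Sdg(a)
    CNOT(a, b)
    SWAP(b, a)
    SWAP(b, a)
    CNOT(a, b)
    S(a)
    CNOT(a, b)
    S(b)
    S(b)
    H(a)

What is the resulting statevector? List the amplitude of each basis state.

The final amplitudes are I/2 on |00>, I/2 on |01>, -I/2 on |10>, I/2 on |11>. Key observation: the block from step 14 through step 21 cancels to the identity and can be dropped.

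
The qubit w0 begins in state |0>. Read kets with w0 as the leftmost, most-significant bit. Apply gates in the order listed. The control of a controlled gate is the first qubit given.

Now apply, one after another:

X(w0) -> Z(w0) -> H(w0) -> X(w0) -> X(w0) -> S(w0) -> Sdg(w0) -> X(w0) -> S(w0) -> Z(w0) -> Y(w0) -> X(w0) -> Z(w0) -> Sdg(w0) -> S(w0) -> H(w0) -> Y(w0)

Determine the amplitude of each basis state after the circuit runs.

After the circuit, the state carries amplitude 1/2 - I/2 on |0>, -1/2 - I/2 on |1>.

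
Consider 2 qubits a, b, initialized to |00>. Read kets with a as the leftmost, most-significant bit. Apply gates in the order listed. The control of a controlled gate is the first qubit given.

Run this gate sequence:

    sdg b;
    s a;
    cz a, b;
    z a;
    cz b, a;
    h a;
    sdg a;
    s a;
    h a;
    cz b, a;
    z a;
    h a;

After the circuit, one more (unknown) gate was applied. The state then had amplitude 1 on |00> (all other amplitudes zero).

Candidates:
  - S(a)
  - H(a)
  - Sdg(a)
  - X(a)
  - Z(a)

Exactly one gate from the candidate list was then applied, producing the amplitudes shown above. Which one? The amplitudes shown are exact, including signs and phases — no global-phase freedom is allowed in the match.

It was H(a) that produced the state shown. Key observation: gates 4-11 undo each other exactly, leaving only the rest of the circuit to track.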